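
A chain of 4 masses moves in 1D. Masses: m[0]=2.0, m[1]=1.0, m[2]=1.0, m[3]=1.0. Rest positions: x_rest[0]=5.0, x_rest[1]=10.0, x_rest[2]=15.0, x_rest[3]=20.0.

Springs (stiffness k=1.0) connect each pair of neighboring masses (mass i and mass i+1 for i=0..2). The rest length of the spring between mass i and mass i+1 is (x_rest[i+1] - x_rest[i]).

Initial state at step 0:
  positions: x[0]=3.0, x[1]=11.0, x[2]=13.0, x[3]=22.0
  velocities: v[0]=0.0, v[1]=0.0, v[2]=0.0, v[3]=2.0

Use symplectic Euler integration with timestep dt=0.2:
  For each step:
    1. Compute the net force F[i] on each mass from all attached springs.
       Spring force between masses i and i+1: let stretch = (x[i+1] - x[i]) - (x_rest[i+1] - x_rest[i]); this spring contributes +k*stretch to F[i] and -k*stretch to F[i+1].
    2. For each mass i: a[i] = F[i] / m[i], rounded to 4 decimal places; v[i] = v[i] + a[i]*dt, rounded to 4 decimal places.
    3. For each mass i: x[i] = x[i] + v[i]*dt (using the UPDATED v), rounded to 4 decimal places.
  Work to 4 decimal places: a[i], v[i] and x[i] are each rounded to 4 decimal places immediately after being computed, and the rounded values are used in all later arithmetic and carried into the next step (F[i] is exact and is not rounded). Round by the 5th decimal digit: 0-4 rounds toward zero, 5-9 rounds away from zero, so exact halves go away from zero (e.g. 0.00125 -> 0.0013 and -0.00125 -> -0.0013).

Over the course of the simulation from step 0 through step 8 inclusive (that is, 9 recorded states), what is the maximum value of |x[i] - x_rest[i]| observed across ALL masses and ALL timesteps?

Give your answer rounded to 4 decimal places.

Step 0: x=[3.0000 11.0000 13.0000 22.0000] v=[0.0000 0.0000 0.0000 2.0000]
Step 1: x=[3.0600 10.7600 13.2800 22.2400] v=[0.3000 -1.2000 1.4000 1.2000]
Step 2: x=[3.1740 10.3128 13.8176 22.3216] v=[0.5700 -2.2360 2.6880 0.4080]
Step 3: x=[3.3308 9.7202 14.5552 22.2630] v=[0.7839 -2.9628 3.6878 -0.2928]
Step 4: x=[3.5154 9.0655 15.4077 22.0961] v=[0.9228 -3.2737 4.2624 -0.8344]
Step 5: x=[3.7110 8.4424 16.2740 21.8617] v=[0.9778 -3.1153 4.3316 -1.1721]
Step 6: x=[3.9012 7.9433 17.0506 21.6038] v=[0.9509 -2.4953 3.8828 -1.2896]
Step 7: x=[4.0722 7.6468 17.6450 21.3638] v=[0.8551 -1.4823 2.9720 -1.2002]
Step 8: x=[4.2147 7.6073 17.9882 21.1750] v=[0.7126 -0.1976 1.7161 -0.9440]
Max displacement = 2.9882

Answer: 2.9882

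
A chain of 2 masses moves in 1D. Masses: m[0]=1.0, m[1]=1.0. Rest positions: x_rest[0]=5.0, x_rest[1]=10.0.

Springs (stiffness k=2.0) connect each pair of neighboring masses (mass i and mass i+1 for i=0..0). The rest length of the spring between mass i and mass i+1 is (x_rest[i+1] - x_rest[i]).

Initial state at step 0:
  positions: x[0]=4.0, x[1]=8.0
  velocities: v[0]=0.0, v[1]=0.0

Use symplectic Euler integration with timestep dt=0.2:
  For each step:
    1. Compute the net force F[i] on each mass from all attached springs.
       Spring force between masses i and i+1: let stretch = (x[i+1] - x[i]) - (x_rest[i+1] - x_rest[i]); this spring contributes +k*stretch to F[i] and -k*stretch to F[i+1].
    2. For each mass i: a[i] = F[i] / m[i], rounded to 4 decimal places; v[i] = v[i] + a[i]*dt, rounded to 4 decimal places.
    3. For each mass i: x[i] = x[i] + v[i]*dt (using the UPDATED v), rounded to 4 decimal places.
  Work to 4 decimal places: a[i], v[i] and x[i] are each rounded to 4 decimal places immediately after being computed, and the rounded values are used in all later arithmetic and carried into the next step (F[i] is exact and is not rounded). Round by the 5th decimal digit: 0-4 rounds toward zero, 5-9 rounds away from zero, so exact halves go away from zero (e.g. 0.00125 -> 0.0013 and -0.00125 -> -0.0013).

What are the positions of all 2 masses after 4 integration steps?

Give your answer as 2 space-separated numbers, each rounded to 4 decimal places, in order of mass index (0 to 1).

Answer: 3.3780 8.6220

Derivation:
Step 0: x=[4.0000 8.0000] v=[0.0000 0.0000]
Step 1: x=[3.9200 8.0800] v=[-0.4000 0.4000]
Step 2: x=[3.7728 8.2272] v=[-0.7360 0.7360]
Step 3: x=[3.5820 8.4180] v=[-0.9542 0.9542]
Step 4: x=[3.3780 8.6220] v=[-1.0198 1.0198]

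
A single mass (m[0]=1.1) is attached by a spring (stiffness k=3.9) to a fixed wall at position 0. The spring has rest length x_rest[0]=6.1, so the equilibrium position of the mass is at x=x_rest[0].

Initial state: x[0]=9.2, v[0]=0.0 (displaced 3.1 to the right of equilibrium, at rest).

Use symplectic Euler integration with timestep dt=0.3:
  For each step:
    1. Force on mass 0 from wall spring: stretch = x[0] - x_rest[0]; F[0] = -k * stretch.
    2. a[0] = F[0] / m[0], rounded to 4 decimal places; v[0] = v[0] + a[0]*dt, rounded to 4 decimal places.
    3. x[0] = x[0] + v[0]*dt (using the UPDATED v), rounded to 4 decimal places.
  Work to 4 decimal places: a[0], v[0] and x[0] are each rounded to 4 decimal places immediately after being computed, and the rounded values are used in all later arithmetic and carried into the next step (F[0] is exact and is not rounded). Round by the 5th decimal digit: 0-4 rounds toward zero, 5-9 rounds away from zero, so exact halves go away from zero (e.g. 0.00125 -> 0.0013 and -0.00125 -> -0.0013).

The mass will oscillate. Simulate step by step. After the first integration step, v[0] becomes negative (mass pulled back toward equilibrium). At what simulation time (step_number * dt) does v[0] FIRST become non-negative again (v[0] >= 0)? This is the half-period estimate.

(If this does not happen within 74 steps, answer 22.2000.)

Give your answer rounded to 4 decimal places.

Step 0: x=[9.2000] v=[0.0000]
Step 1: x=[8.2108] v=[-3.2973]
Step 2: x=[6.5481] v=[-5.5424]
Step 3: x=[4.7424] v=[-6.0190]
Step 4: x=[3.3699] v=[-4.5750]
Step 5: x=[2.8685] v=[-1.6712]
Step 6: x=[3.3983] v=[1.7659]
First v>=0 after going negative at step 6, time=1.8000

Answer: 1.8000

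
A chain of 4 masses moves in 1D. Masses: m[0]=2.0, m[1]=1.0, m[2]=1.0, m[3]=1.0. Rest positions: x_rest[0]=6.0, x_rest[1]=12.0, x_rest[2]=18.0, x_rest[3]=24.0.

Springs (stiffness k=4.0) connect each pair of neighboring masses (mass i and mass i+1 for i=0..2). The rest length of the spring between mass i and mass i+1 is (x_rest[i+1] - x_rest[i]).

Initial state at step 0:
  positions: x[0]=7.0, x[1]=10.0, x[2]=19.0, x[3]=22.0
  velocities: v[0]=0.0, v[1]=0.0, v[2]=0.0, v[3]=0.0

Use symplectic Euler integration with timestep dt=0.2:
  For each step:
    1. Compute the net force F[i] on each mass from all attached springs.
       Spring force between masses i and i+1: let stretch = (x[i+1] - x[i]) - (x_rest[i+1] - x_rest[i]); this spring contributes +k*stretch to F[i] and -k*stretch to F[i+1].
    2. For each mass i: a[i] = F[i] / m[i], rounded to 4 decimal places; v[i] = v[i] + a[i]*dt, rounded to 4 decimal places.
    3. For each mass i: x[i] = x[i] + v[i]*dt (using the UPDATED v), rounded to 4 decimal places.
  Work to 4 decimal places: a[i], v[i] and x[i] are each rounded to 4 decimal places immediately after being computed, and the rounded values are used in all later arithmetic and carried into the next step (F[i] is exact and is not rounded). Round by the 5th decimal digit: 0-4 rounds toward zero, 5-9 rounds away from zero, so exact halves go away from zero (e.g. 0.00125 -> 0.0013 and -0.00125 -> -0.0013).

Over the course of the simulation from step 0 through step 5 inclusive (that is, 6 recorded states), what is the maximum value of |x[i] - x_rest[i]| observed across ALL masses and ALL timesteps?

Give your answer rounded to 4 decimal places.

Step 0: x=[7.0000 10.0000 19.0000 22.0000] v=[0.0000 0.0000 0.0000 0.0000]
Step 1: x=[6.7600 10.9600 18.0400 22.4800] v=[-1.2000 4.8000 -4.8000 2.4000]
Step 2: x=[6.3760 12.3808 16.6576 23.2096] v=[-1.9200 7.1040 -6.9120 3.6480]
Step 3: x=[5.9924 13.5251 15.6392 23.8509] v=[-1.9181 5.7216 -5.0918 3.2064]
Step 4: x=[5.7314 13.8024 15.5965 24.1383] v=[-1.3050 1.3867 -0.2137 1.4370]
Step 5: x=[5.6361 13.0754 16.6334 24.0190] v=[-0.4766 -3.6348 5.1845 -0.5964]
Max displacement = 2.4035

Answer: 2.4035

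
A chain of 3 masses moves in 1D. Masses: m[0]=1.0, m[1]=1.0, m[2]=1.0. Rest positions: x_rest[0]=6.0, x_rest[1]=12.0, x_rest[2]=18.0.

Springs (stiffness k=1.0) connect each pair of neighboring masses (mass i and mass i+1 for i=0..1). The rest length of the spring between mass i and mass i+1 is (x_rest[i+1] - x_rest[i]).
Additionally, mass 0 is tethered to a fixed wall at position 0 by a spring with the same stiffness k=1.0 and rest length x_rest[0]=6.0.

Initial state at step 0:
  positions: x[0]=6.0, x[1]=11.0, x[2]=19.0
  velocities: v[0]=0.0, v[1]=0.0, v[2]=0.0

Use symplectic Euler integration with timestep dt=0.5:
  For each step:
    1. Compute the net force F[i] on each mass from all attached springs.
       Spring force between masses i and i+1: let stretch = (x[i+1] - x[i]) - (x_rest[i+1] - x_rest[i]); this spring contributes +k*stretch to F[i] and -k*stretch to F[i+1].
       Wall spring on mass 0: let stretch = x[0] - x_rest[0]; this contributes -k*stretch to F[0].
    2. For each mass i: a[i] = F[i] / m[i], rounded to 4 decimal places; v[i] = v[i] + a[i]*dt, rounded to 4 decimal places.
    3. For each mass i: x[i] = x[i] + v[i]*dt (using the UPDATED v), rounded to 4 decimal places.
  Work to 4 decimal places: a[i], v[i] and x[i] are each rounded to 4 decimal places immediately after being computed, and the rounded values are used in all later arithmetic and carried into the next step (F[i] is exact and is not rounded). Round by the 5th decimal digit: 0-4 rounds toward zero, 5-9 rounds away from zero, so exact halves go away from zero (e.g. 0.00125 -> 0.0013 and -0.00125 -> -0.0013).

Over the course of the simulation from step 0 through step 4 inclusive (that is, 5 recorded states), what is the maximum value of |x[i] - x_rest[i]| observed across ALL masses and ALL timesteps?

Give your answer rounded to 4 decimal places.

Step 0: x=[6.0000 11.0000 19.0000] v=[0.0000 0.0000 0.0000]
Step 1: x=[5.7500 11.7500 18.5000] v=[-0.5000 1.5000 -1.0000]
Step 2: x=[5.5625 12.6875 17.8125] v=[-0.3750 1.8750 -1.3750]
Step 3: x=[5.7657 13.1250 17.3438] v=[0.4063 0.8750 -0.9375]
Step 4: x=[6.3673 12.7774 17.3204] v=[1.2031 -0.6953 -0.0469]
Max displacement = 1.1250

Answer: 1.1250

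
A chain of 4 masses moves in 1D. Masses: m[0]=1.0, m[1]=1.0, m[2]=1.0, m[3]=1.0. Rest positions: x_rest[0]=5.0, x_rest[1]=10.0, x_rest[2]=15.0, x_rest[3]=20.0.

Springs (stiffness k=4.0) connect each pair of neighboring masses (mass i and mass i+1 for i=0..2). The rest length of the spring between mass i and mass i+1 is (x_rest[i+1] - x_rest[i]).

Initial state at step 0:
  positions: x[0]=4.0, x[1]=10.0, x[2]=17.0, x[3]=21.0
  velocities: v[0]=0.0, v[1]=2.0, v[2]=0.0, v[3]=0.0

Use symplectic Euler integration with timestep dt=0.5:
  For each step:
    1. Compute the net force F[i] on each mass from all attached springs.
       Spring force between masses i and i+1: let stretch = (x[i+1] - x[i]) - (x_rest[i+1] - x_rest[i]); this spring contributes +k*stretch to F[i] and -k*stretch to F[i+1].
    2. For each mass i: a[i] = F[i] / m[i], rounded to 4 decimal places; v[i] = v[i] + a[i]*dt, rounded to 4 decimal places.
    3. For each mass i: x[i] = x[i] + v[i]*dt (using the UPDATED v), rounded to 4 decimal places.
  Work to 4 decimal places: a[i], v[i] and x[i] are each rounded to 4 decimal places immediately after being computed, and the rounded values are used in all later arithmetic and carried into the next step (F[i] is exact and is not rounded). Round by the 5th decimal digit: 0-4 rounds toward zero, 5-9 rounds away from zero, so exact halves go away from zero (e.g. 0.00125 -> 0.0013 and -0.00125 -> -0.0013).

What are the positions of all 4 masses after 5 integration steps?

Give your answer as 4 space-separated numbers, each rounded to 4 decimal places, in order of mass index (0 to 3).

Answer: 8.0000 10.0000 18.0000 21.0000

Derivation:
Step 0: x=[4.0000 10.0000 17.0000 21.0000] v=[0.0000 2.0000 0.0000 0.0000]
Step 1: x=[5.0000 12.0000 14.0000 22.0000] v=[2.0000 4.0000 -6.0000 2.0000]
Step 2: x=[8.0000 9.0000 17.0000 20.0000] v=[6.0000 -6.0000 6.0000 -4.0000]
Step 3: x=[7.0000 13.0000 15.0000 20.0000] v=[-2.0000 8.0000 -4.0000 0.0000]
Step 4: x=[7.0000 13.0000 16.0000 20.0000] v=[0.0000 0.0000 2.0000 0.0000]
Step 5: x=[8.0000 10.0000 18.0000 21.0000] v=[2.0000 -6.0000 4.0000 2.0000]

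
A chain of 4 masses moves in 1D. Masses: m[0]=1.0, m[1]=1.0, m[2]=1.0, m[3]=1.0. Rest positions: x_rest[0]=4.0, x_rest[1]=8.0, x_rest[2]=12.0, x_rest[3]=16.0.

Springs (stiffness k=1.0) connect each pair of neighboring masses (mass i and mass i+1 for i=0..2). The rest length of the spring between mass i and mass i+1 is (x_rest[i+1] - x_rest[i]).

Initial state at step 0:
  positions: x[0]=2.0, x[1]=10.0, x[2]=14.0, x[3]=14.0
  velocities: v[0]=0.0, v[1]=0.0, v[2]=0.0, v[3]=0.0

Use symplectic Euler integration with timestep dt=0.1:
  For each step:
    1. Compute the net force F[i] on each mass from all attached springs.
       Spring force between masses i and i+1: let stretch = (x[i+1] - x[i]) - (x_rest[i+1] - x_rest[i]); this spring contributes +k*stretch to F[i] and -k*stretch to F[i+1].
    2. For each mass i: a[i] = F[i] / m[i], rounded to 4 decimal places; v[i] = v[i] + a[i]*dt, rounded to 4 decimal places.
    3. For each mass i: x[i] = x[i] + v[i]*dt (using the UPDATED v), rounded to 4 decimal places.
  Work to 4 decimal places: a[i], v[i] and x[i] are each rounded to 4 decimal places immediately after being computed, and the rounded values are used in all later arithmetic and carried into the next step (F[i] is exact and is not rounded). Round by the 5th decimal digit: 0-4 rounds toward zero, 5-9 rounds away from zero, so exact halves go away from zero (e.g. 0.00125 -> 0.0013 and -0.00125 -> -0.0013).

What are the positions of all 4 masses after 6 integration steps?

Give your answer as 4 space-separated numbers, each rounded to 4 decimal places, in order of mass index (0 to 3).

Answer: 2.7853 9.2147 13.2147 14.7853

Derivation:
Step 0: x=[2.0000 10.0000 14.0000 14.0000] v=[0.0000 0.0000 0.0000 0.0000]
Step 1: x=[2.0400 9.9600 13.9600 14.0400] v=[0.4000 -0.4000 -0.4000 0.4000]
Step 2: x=[2.1192 9.8808 13.8808 14.1192] v=[0.7920 -0.7920 -0.7920 0.7920]
Step 3: x=[2.2360 9.7640 13.7640 14.2360] v=[1.1682 -1.1682 -1.1682 1.1682]
Step 4: x=[2.3881 9.6119 13.6119 14.3881] v=[1.5210 -1.5210 -1.5210 1.5210]
Step 5: x=[2.5724 9.4276 13.4276 14.5724] v=[1.8434 -1.8434 -1.8434 1.8434]
Step 6: x=[2.7853 9.2147 13.2147 14.7853] v=[2.1289 -2.1289 -2.1289 2.1289]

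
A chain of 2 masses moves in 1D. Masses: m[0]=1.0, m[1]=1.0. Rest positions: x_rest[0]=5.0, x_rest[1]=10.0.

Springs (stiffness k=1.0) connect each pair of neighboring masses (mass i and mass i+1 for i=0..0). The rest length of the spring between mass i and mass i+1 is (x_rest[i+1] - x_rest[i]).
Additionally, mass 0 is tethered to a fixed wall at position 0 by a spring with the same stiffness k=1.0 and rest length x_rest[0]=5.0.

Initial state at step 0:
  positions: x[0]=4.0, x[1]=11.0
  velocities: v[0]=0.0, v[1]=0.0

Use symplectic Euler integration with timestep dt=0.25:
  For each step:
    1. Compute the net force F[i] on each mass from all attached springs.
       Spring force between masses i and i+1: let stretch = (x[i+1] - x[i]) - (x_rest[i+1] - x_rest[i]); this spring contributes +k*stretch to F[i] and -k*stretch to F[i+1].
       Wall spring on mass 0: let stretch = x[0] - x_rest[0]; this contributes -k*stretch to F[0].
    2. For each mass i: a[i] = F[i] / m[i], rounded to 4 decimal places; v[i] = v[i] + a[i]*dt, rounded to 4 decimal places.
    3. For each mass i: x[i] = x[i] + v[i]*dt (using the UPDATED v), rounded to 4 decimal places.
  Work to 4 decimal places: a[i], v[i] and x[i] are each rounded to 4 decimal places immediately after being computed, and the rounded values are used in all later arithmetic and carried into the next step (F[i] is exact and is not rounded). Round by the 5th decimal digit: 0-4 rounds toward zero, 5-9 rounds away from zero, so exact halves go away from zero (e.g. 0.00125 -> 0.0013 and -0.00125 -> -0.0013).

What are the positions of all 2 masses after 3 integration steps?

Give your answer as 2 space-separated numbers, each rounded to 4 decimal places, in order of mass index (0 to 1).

Answer: 4.9739 10.3445

Derivation:
Step 0: x=[4.0000 11.0000] v=[0.0000 0.0000]
Step 1: x=[4.1875 10.8750] v=[0.7500 -0.5000]
Step 2: x=[4.5313 10.6445] v=[1.3750 -0.9219]
Step 3: x=[4.9739 10.3445] v=[1.7705 -1.2002]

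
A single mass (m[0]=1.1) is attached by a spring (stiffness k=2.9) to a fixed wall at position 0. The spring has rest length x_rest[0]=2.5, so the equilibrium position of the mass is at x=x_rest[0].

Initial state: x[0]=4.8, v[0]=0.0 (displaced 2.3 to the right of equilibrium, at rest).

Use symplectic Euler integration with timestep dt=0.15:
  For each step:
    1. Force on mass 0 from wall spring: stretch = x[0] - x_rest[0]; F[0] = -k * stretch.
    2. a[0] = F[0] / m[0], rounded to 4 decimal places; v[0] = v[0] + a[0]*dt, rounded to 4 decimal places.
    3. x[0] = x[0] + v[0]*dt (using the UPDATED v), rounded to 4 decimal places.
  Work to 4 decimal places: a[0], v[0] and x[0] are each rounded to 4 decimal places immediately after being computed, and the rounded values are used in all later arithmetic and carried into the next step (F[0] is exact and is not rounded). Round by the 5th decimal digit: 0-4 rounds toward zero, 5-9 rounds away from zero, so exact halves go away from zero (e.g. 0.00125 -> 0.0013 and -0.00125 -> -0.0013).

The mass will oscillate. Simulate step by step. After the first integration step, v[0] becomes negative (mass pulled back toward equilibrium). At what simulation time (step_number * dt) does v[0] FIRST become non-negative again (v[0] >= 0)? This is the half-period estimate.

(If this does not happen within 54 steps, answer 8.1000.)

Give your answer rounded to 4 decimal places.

Step 0: x=[4.8000] v=[0.0000]
Step 1: x=[4.6636] v=[-0.9095]
Step 2: x=[4.3988] v=[-1.7651]
Step 3: x=[4.0214] v=[-2.5160]
Step 4: x=[3.5537] v=[-3.1177]
Step 5: x=[3.0235] v=[-3.5344]
Step 6: x=[2.4623] v=[-3.7414]
Step 7: x=[1.9033] v=[-3.7265]
Step 8: x=[1.3797] v=[-3.4905]
Step 9: x=[0.9226] v=[-3.0475]
Step 10: x=[0.5590] v=[-2.4237]
Step 11: x=[0.3106] v=[-1.6561]
Step 12: x=[0.1921] v=[-0.7903]
Step 13: x=[0.2105] v=[0.1224]
First v>=0 after going negative at step 13, time=1.9500

Answer: 1.9500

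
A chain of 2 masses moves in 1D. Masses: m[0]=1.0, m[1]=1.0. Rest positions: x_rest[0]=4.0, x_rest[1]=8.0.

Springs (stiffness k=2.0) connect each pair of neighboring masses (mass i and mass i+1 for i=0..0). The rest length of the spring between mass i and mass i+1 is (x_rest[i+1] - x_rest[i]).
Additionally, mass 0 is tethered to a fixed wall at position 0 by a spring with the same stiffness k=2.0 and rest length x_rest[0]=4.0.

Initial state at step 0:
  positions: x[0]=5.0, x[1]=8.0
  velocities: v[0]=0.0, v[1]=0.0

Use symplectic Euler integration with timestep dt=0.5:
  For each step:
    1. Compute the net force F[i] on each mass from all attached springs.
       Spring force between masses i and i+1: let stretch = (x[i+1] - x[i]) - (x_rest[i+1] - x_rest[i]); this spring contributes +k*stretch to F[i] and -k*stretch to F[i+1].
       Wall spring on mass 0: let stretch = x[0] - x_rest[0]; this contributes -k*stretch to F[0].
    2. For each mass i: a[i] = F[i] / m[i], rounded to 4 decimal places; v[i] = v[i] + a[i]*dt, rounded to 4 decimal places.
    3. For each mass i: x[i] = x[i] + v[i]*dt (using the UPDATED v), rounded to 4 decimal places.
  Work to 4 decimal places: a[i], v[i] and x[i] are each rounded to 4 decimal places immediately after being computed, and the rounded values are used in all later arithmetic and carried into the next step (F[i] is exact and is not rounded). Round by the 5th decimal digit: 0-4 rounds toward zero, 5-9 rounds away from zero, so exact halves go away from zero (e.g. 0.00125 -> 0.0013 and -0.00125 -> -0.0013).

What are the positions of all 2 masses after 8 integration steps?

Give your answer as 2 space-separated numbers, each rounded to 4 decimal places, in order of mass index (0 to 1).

Step 0: x=[5.0000 8.0000] v=[0.0000 0.0000]
Step 1: x=[4.0000 8.5000] v=[-2.0000 1.0000]
Step 2: x=[3.2500 8.7500] v=[-1.5000 0.5000]
Step 3: x=[3.6250 8.2500] v=[0.7500 -1.0000]
Step 4: x=[4.5000 7.4375] v=[1.7500 -1.6250]
Step 5: x=[4.5938 7.1563] v=[0.1875 -0.5625]
Step 6: x=[3.6719 7.5938] v=[-1.8438 0.8750]
Step 7: x=[2.8750 8.0704] v=[-1.5938 0.9531]
Step 8: x=[3.2383 7.9493] v=[0.7266 -0.2423]

Answer: 3.2383 7.9493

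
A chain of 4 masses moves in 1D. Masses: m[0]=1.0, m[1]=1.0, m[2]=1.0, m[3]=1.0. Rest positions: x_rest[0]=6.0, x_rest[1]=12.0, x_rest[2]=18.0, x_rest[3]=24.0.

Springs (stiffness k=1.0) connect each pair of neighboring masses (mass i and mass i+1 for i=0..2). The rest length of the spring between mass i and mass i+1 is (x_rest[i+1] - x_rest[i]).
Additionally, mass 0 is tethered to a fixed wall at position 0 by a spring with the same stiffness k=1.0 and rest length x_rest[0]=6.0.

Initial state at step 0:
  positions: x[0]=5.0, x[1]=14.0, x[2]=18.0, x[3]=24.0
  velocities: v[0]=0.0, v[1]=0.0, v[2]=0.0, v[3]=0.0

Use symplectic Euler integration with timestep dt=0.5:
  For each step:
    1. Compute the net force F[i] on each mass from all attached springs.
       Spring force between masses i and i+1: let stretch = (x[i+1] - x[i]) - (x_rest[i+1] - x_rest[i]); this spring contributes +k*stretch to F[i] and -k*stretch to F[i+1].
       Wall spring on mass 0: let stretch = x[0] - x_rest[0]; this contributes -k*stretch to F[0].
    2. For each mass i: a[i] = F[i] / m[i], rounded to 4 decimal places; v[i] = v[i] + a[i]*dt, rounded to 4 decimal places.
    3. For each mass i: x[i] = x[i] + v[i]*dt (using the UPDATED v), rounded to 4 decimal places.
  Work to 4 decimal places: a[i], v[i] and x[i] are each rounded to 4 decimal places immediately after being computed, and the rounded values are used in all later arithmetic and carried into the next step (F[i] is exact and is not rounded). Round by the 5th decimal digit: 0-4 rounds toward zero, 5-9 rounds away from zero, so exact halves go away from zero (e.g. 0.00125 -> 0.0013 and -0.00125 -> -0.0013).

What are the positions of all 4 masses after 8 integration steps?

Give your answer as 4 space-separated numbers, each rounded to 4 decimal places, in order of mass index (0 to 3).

Step 0: x=[5.0000 14.0000 18.0000 24.0000] v=[0.0000 0.0000 0.0000 0.0000]
Step 1: x=[6.0000 12.7500 18.5000 24.0000] v=[2.0000 -2.5000 1.0000 0.0000]
Step 2: x=[7.1875 11.2500 18.9375 24.1250] v=[2.3750 -3.0000 0.8750 0.2500]
Step 3: x=[7.5938 10.6563 18.7500 24.4532] v=[0.8125 -1.1875 -0.3750 0.6563]
Step 4: x=[6.8672 11.3204 17.9649 24.8556] v=[-1.4532 1.3281 -1.5703 0.8047]
Step 5: x=[5.5371 12.5323 17.2413 25.0353] v=[-2.6602 2.4238 -1.4472 0.3594]
Step 6: x=[4.5715 13.1727 17.2890 24.7665] v=[-1.9312 1.2807 0.0953 -0.5376]
Step 7: x=[4.6134 12.6918 18.1770 24.1283] v=[0.0837 -0.9618 1.7759 -1.2764]
Step 8: x=[5.5215 11.5626 19.1815 23.5023] v=[1.8162 -2.2584 2.0090 -1.2521]

Answer: 5.5215 11.5626 19.1815 23.5023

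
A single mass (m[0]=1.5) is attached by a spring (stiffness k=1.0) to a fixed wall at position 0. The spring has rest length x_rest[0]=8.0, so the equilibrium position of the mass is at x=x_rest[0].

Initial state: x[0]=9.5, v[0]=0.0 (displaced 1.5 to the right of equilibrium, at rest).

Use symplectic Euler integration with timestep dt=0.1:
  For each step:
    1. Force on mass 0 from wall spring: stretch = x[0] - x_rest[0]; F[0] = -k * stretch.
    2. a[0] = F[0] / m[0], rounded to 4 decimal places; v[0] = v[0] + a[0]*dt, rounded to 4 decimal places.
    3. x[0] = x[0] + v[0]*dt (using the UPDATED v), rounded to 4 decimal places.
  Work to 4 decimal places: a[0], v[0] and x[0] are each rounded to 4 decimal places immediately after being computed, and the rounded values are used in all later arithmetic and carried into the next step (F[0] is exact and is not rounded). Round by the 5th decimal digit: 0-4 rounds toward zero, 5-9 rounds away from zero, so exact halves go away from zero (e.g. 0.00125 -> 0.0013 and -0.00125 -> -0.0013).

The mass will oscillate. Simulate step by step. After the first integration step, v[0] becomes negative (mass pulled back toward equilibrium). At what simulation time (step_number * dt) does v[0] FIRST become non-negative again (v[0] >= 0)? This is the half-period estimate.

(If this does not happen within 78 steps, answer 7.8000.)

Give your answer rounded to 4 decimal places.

Answer: 3.9000

Derivation:
Step 0: x=[9.5000] v=[0.0000]
Step 1: x=[9.4900] v=[-0.1000]
Step 2: x=[9.4701] v=[-0.1993]
Step 3: x=[9.4404] v=[-0.2973]
Step 4: x=[9.4011] v=[-0.3933]
Step 5: x=[9.3524] v=[-0.4867]
Step 6: x=[9.2947] v=[-0.5769]
Step 7: x=[9.2284] v=[-0.6632]
Step 8: x=[9.1539] v=[-0.7451]
Step 9: x=[9.0717] v=[-0.8220]
Step 10: x=[8.9824] v=[-0.8935]
Step 11: x=[8.8865] v=[-0.9590]
Step 12: x=[8.7847] v=[-1.0181]
Step 13: x=[8.6777] v=[-1.0704]
Step 14: x=[8.5661] v=[-1.1156]
Step 15: x=[8.4508] v=[-1.1533]
Step 16: x=[8.3325] v=[-1.1834]
Step 17: x=[8.2119] v=[-1.2056]
Step 18: x=[8.0899] v=[-1.2197]
Step 19: x=[7.9673] v=[-1.2257]
Step 20: x=[7.8450] v=[-1.2235]
Step 21: x=[7.7237] v=[-1.2132]
Step 22: x=[7.6042] v=[-1.1948]
Step 23: x=[7.4874] v=[-1.1684]
Step 24: x=[7.3740] v=[-1.1342]
Step 25: x=[7.2648] v=[-1.0925]
Step 26: x=[7.1605] v=[-1.0435]
Step 27: x=[7.0618] v=[-0.9875]
Step 28: x=[6.9693] v=[-0.9250]
Step 29: x=[6.8837] v=[-0.8563]
Step 30: x=[6.8055] v=[-0.7819]
Step 31: x=[6.7353] v=[-0.7023]
Step 32: x=[6.6735] v=[-0.6180]
Step 33: x=[6.6205] v=[-0.5296]
Step 34: x=[6.5767] v=[-0.4376]
Step 35: x=[6.5424] v=[-0.3427]
Step 36: x=[6.5179] v=[-0.2455]
Step 37: x=[6.5032] v=[-0.1467]
Step 38: x=[6.4985] v=[-0.0469]
Step 39: x=[6.5038] v=[0.0532]
First v>=0 after going negative at step 39, time=3.9000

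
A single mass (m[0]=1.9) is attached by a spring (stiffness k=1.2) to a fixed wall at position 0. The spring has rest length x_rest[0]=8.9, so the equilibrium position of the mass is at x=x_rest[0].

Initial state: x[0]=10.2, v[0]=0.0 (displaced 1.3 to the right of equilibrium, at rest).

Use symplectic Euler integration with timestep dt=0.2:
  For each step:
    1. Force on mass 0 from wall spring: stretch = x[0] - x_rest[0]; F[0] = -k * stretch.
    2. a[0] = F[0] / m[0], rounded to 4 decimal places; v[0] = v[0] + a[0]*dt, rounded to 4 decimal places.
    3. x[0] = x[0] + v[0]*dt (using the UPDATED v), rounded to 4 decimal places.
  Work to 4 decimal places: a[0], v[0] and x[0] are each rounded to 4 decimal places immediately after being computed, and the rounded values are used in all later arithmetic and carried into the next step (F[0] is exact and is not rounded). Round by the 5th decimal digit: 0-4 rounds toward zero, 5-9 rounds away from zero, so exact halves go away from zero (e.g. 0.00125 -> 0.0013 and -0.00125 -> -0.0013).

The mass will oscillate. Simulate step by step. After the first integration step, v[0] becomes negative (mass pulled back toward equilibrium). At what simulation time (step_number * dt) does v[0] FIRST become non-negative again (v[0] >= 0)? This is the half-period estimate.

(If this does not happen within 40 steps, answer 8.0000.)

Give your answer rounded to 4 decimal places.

Answer: 4.0000

Derivation:
Step 0: x=[10.2000] v=[0.0000]
Step 1: x=[10.1672] v=[-0.1642]
Step 2: x=[10.1023] v=[-0.3243]
Step 3: x=[10.0071] v=[-0.4762]
Step 4: x=[9.8839] v=[-0.6160]
Step 5: x=[9.7358] v=[-0.7403]
Step 6: x=[9.5666] v=[-0.8459]
Step 7: x=[9.3806] v=[-0.9301]
Step 8: x=[9.1824] v=[-0.9908]
Step 9: x=[8.9771] v=[-1.0265]
Step 10: x=[8.7699] v=[-1.0362]
Step 11: x=[8.5659] v=[-1.0198]
Step 12: x=[8.3704] v=[-0.9776]
Step 13: x=[8.1883] v=[-0.9107]
Step 14: x=[8.0241] v=[-0.8208]
Step 15: x=[7.8821] v=[-0.7102]
Step 16: x=[7.7658] v=[-0.5816]
Step 17: x=[7.6781] v=[-0.4383]
Step 18: x=[7.6213] v=[-0.2840]
Step 19: x=[7.5968] v=[-0.1225]
Step 20: x=[7.6052] v=[0.0421]
First v>=0 after going negative at step 20, time=4.0000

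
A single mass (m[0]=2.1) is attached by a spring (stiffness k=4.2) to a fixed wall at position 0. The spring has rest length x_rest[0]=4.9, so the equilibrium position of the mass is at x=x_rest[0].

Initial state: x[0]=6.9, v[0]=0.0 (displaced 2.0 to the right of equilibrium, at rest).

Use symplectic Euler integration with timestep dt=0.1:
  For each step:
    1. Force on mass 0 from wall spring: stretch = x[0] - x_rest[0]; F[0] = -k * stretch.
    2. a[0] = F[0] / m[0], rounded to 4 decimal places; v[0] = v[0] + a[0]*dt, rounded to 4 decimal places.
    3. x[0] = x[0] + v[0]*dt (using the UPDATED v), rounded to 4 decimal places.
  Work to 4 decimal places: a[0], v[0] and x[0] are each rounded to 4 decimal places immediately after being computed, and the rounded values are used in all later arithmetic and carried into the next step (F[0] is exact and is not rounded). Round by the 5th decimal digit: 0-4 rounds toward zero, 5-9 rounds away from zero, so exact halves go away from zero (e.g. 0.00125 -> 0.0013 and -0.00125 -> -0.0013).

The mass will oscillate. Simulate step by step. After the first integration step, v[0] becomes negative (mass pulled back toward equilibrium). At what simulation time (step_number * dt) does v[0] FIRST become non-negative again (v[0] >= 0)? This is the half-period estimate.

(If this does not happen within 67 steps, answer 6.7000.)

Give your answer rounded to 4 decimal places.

Step 0: x=[6.9000] v=[0.0000]
Step 1: x=[6.8600] v=[-0.4000]
Step 2: x=[6.7808] v=[-0.7920]
Step 3: x=[6.6640] v=[-1.1682]
Step 4: x=[6.5119] v=[-1.5210]
Step 5: x=[6.3276] v=[-1.8434]
Step 6: x=[6.1147] v=[-2.1289]
Step 7: x=[5.8775] v=[-2.3718]
Step 8: x=[5.6208] v=[-2.5673]
Step 9: x=[5.3497] v=[-2.7115]
Step 10: x=[5.0696] v=[-2.8014]
Step 11: x=[4.7861] v=[-2.8353]
Step 12: x=[4.5049] v=[-2.8125]
Step 13: x=[4.2316] v=[-2.7335]
Step 14: x=[3.9716] v=[-2.5998]
Step 15: x=[3.7302] v=[-2.4141]
Step 16: x=[3.5122] v=[-2.1801]
Step 17: x=[3.3220] v=[-1.9025]
Step 18: x=[3.1633] v=[-1.5869]
Step 19: x=[3.0393] v=[-1.2396]
Step 20: x=[2.9526] v=[-0.8675]
Step 21: x=[2.9048] v=[-0.4780]
Step 22: x=[2.8969] v=[-0.0790]
Step 23: x=[2.9291] v=[0.3216]
First v>=0 after going negative at step 23, time=2.3000

Answer: 2.3000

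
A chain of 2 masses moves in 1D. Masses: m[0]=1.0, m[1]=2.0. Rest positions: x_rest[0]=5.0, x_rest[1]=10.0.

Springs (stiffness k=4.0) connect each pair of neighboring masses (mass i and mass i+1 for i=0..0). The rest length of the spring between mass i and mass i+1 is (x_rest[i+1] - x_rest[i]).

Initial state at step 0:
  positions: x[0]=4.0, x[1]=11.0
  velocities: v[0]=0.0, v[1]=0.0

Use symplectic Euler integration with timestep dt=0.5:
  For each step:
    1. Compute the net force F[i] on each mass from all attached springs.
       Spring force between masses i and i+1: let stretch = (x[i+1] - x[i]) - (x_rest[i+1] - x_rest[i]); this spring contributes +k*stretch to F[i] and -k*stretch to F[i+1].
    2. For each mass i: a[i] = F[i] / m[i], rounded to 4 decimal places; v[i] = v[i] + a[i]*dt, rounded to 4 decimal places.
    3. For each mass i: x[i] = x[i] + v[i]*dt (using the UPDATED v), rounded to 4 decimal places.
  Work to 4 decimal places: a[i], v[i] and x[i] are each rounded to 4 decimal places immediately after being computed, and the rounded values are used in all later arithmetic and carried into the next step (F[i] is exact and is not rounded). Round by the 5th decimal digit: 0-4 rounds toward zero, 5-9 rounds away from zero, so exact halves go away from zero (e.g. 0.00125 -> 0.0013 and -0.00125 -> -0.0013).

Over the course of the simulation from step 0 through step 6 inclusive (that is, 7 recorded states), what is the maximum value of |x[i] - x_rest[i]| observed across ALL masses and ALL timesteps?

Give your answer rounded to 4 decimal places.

Answer: 2.0000

Derivation:
Step 0: x=[4.0000 11.0000] v=[0.0000 0.0000]
Step 1: x=[6.0000 10.0000] v=[4.0000 -2.0000]
Step 2: x=[7.0000 9.5000] v=[2.0000 -1.0000]
Step 3: x=[5.5000 10.2500] v=[-3.0000 1.5000]
Step 4: x=[3.7500 11.1250] v=[-3.5000 1.7500]
Step 5: x=[4.3750 10.8125] v=[1.2500 -0.6250]
Step 6: x=[6.4375 9.7813] v=[4.1250 -2.0625]
Max displacement = 2.0000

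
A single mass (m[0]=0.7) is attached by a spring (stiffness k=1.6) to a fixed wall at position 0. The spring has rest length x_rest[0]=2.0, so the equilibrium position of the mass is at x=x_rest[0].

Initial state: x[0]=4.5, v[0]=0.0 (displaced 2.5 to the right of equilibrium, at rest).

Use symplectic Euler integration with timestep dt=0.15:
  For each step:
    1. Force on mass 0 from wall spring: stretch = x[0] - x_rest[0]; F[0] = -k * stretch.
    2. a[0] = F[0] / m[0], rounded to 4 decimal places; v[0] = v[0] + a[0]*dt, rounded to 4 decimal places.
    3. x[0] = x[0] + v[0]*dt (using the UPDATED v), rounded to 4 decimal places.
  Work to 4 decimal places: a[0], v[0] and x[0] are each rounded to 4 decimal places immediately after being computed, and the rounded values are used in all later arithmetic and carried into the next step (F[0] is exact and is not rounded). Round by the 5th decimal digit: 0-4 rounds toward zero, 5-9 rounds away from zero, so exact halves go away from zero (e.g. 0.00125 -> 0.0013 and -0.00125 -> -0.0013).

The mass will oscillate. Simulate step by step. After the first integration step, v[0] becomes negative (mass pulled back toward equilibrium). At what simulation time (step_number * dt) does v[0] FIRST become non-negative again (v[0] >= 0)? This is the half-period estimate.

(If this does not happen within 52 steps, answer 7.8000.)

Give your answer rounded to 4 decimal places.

Step 0: x=[4.5000] v=[0.0000]
Step 1: x=[4.3714] v=[-0.8571]
Step 2: x=[4.1209] v=[-1.6701]
Step 3: x=[3.7613] v=[-2.3973]
Step 4: x=[3.3111] v=[-3.0012]
Step 5: x=[2.7935] v=[-3.4507]
Step 6: x=[2.2351] v=[-3.7228]
Step 7: x=[1.6646] v=[-3.8034]
Step 8: x=[1.1113] v=[-3.6884]
Step 9: x=[0.6037] v=[-3.3837]
Step 10: x=[0.1680] v=[-2.9050]
Step 11: x=[-0.1735] v=[-2.2769]
Step 12: x=[-0.4033] v=[-1.5317]
Step 13: x=[-0.5095] v=[-0.7077]
Step 14: x=[-0.4866] v=[0.1527]
First v>=0 after going negative at step 14, time=2.1000

Answer: 2.1000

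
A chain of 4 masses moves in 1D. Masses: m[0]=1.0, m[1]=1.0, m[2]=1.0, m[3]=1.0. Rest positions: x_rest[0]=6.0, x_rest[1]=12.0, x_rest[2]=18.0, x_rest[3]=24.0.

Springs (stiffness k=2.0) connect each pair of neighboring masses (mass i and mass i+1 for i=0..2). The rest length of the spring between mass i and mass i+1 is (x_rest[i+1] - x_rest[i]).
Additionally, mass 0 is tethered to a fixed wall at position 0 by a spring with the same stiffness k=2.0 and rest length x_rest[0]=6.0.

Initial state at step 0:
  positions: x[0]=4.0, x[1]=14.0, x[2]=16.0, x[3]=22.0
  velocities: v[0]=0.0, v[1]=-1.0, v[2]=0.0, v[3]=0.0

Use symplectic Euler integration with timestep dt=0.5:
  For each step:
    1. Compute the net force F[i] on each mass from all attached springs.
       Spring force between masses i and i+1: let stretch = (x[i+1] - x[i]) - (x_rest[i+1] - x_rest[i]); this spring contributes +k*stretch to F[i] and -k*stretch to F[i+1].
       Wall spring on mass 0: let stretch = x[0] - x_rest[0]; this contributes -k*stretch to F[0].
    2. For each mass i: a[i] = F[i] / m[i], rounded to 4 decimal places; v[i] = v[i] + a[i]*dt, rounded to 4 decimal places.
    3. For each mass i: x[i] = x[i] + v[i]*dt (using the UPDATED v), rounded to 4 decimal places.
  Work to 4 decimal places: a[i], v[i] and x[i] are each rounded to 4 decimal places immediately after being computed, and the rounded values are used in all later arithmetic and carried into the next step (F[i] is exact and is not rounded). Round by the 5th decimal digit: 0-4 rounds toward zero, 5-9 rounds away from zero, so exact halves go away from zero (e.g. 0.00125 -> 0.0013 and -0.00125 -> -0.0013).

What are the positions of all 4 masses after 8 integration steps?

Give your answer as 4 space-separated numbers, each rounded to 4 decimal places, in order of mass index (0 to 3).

Answer: 6.2735 15.1758 14.8282 24.9689

Derivation:
Step 0: x=[4.0000 14.0000 16.0000 22.0000] v=[0.0000 -1.0000 0.0000 0.0000]
Step 1: x=[7.0000 9.5000 18.0000 22.0000] v=[6.0000 -9.0000 4.0000 0.0000]
Step 2: x=[7.7500 8.0000 17.7500 23.0000] v=[1.5000 -3.0000 -0.5000 2.0000]
Step 3: x=[4.7500 11.2500 15.2500 24.3750] v=[-6.0000 6.5000 -5.0000 2.7500]
Step 4: x=[2.6250 13.2500 15.3125 24.1875] v=[-4.2500 4.0000 0.1250 -0.3750]
Step 5: x=[4.5000 10.9688 18.7813 22.5625] v=[3.7500 -4.5625 6.9375 -3.2500]
Step 6: x=[7.3594 9.3594 20.2344 22.0469] v=[5.7188 -3.2188 2.9062 -1.0312]
Step 7: x=[7.5391 12.1875 17.1563 23.6251] v=[0.3594 5.6562 -6.1563 3.1563]
Step 8: x=[6.2735 15.1758 14.8282 24.9689] v=[-2.5313 5.9766 -4.6563 2.6875]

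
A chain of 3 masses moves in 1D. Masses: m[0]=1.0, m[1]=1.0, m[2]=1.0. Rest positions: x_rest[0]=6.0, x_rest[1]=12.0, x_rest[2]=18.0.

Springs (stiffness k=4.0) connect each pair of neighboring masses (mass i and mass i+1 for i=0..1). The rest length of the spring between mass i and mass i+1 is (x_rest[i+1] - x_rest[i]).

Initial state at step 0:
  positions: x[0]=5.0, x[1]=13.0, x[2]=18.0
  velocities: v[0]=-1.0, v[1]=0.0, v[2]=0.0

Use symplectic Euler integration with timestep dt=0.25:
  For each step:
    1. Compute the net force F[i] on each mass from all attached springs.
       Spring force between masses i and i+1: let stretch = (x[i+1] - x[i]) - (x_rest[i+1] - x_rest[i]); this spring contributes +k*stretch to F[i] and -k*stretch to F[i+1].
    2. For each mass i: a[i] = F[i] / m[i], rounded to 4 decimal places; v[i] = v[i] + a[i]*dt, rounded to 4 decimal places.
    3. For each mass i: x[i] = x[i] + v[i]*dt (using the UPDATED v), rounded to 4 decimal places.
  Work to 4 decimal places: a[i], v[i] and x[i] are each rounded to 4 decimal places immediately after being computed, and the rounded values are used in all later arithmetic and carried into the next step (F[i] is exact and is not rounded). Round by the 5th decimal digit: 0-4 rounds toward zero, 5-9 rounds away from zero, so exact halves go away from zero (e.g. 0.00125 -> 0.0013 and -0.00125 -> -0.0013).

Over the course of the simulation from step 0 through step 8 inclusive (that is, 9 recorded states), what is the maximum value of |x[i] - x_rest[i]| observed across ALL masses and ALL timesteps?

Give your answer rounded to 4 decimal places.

Step 0: x=[5.0000 13.0000 18.0000] v=[-1.0000 0.0000 0.0000]
Step 1: x=[5.2500 12.2500 18.2500] v=[1.0000 -3.0000 1.0000]
Step 2: x=[5.7500 11.2500 18.5000] v=[2.0000 -4.0000 1.0000]
Step 3: x=[6.1250 10.6875 18.4375] v=[1.5000 -2.2500 -0.2500]
Step 4: x=[6.1406 10.9219 17.9375] v=[0.0625 0.9375 -2.0000]
Step 5: x=[5.8516 11.7149 17.1836] v=[-1.1562 3.1718 -3.0156]
Step 6: x=[5.5284 12.4092 16.5625] v=[-1.2929 2.7772 -2.4843]
Step 7: x=[5.4254 12.4216 16.4031] v=[-0.4121 0.0497 -0.6376]
Step 8: x=[5.5714 11.6804 16.7483] v=[0.5841 -2.9650 1.3809]
Max displacement = 1.5969

Answer: 1.5969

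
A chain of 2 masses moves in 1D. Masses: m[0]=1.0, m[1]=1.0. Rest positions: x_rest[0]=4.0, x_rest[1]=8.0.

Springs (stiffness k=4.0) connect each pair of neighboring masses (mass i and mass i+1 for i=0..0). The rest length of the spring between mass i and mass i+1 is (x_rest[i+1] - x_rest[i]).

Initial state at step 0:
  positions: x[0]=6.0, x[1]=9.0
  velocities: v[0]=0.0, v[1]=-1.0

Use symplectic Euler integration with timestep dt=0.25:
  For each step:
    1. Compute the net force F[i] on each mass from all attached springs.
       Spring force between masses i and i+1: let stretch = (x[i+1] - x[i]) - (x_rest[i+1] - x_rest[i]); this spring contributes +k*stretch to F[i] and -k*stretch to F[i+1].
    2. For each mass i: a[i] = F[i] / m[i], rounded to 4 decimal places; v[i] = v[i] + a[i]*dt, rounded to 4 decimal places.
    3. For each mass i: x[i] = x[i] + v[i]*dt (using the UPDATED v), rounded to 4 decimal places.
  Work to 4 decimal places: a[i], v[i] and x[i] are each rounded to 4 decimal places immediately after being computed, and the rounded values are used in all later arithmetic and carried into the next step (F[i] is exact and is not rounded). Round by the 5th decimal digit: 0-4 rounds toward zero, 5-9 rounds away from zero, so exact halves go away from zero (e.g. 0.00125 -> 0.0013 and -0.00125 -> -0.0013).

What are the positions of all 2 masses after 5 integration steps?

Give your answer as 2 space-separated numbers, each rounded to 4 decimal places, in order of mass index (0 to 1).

Answer: 4.4298 9.3204

Derivation:
Step 0: x=[6.0000 9.0000] v=[0.0000 -1.0000]
Step 1: x=[5.7500 9.0000] v=[-1.0000 0.0000]
Step 2: x=[5.3125 9.1875] v=[-1.7500 0.7500]
Step 3: x=[4.8438 9.4063] v=[-1.8750 0.8750]
Step 4: x=[4.5157 9.4844] v=[-1.3125 0.3125]
Step 5: x=[4.4298 9.3204] v=[-0.3438 -0.6562]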